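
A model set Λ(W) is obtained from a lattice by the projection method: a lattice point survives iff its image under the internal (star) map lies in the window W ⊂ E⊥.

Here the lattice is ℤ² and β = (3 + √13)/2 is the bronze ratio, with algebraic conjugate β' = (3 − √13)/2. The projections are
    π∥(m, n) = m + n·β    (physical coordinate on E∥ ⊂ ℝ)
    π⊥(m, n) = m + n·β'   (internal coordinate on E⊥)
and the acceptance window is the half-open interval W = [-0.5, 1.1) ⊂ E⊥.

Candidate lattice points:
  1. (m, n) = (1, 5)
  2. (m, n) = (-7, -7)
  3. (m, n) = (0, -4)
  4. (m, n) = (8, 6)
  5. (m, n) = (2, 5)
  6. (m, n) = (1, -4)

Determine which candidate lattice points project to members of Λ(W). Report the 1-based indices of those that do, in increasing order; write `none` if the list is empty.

β' = (3−√13)/2 ≈ -0.302776.
#1 (1,5): internal coord 1 + (5)·β' = -0.513878; -0.513878 ∉ [-0.5, 1.1) → out
#2 (-7,-7): internal coord -7 + (-7)·β' = -4.880571; -4.880571 ∉ [-0.5, 1.1) → out
#3 (0,-4): internal coord 0 + (-4)·β' = +1.211103; +1.211103 ∉ [-0.5, 1.1) → out
#4 (8,6): internal coord 8 + (6)·β' = +6.183346; +6.183346 ∉ [-0.5, 1.1) → out
#5 (2,5): internal coord 2 + (5)·β' = +0.486122; +0.486122 ∈ [-0.5, 1.1) → IN Λ
#6 (1,-4): internal coord 1 + (-4)·β' = +2.211103; +2.211103 ∉ [-0.5, 1.1) → out

5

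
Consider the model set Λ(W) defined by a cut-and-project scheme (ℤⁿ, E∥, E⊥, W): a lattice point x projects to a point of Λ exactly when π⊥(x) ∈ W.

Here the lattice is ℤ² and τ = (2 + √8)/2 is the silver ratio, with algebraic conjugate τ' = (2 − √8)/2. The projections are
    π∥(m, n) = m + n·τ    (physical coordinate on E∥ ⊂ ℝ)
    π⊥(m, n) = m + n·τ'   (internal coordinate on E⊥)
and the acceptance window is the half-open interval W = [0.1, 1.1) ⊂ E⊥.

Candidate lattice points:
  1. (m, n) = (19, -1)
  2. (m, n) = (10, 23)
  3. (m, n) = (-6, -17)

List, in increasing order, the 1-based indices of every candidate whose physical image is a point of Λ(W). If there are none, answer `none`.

2, 3

Numerically τ ≈ 2.414214 and τ' = −1/τ ≈ -0.414214.
[1] lift (19,-1): star map gives 19.414214; window check 0.1 ≤ 19.414214 < 1.1 is false → out
[2] lift (10,23): star map gives 0.473088; window check 0.1 ≤ 0.473088 < 1.1 is true → IN Λ
[3] lift (-6,-17): star map gives 1.041631; window check 0.1 ≤ 1.041631 < 1.1 is true → IN Λ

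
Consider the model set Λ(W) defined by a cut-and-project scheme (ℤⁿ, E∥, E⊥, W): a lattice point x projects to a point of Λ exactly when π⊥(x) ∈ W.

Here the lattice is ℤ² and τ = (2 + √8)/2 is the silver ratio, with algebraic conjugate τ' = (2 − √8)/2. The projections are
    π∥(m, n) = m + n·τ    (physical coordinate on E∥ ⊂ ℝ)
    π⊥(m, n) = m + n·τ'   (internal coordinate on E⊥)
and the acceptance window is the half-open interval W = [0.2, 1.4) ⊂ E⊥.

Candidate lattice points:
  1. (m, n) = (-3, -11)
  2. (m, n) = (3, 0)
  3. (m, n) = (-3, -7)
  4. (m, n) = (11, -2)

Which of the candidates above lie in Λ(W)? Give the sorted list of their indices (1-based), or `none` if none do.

none

Compute τ' = (2−√8)/2 = -0.41421, so π⊥(m,n) = m -0.41421·n.
#1 (-3,-11): internal coord -3 + (-11)·τ' = +1.55635; +1.55635 ∉ [0.2, 1.4) → out
#2 (3,0): internal coord 3 + (0)·τ' = +3.00000; +3.00000 ∉ [0.2, 1.4) → out
#3 (-3,-7): internal coord -3 + (-7)·τ' = -0.10051; -0.10051 ∉ [0.2, 1.4) → out
#4 (11,-2): internal coord 11 + (-2)·τ' = +11.82843; +11.82843 ∉ [0.2, 1.4) → out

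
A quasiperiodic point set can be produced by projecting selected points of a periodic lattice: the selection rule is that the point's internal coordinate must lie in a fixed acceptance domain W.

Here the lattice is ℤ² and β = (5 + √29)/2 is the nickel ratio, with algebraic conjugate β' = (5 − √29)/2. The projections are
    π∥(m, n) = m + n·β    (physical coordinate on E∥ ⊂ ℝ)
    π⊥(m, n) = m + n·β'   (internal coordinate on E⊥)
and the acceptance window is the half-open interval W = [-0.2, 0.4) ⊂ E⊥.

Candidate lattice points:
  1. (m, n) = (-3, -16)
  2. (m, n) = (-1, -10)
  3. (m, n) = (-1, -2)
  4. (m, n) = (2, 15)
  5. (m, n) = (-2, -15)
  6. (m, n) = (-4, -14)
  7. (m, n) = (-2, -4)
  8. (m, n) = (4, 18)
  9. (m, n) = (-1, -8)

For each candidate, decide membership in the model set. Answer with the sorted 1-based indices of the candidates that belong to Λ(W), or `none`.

Compute β' = (5−√29)/2 = -0.19258, so π⊥(m,n) = m -0.19258·n.
#1 (-3,-16): internal coord -3 + (-16)·β' = +0.08132; +0.08132 ∈ [-0.2, 0.4) → IN Λ
#2 (-1,-10): internal coord -1 + (-10)·β' = +0.92582; +0.92582 ∉ [-0.2, 0.4) → out
#3 (-1,-2): internal coord -1 + (-2)·β' = -0.61484; -0.61484 ∉ [-0.2, 0.4) → out
#4 (2,15): internal coord 2 + (15)·β' = -0.88874; -0.88874 ∉ [-0.2, 0.4) → out
#5 (-2,-15): internal coord -2 + (-15)·β' = +0.88874; +0.88874 ∉ [-0.2, 0.4) → out
#6 (-4,-14): internal coord -4 + (-14)·β' = -1.30385; -1.30385 ∉ [-0.2, 0.4) → out
#7 (-2,-4): internal coord -2 + (-4)·β' = -1.22967; -1.22967 ∉ [-0.2, 0.4) → out
#8 (4,18): internal coord 4 + (18)·β' = +0.53352; +0.53352 ∉ [-0.2, 0.4) → out
#9 (-1,-8): internal coord -1 + (-8)·β' = +0.54066; +0.54066 ∉ [-0.2, 0.4) → out

1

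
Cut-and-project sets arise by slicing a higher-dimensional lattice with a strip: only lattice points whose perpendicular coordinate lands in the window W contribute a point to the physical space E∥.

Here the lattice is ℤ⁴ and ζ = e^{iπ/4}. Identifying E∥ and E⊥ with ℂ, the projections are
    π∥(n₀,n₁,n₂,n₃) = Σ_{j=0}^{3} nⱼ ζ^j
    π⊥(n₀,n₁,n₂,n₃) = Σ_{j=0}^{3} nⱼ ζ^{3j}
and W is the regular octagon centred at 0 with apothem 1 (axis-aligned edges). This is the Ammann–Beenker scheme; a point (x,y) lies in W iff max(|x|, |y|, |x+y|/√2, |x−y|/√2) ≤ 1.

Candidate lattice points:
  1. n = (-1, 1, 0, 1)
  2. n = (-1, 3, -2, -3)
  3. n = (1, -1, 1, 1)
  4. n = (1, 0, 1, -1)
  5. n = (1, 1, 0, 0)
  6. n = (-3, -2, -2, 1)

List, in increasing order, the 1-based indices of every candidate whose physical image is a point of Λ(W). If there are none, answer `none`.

With ζ = e^{iπ/4} the internal vectors are ζ^0,ζ^3,ζ^6,ζ^9.
#1 (-1, 1, 0, 1): internal (-1.000000, 1.414214); octagon support 1.707107 vs apothem 1 → ∉ W
#2 (-1, 3, -2, -3): internal (-5.242641, 2.000000); octagon support 5.242641 vs apothem 1 → ∉ W
#3 (1, -1, 1, 1): internal (2.414214, -1.000000); octagon support 2.414214 vs apothem 1 → ∉ W
#4 (1, 0, 1, -1): internal (0.292893, -1.707107); octagon support 1.707107 vs apothem 1 → ∉ W
#5 (1, 1, 0, 0): internal (0.292893, 0.707107); octagon support 0.707107 vs apothem 1 → ∈ W
#6 (-3, -2, -2, 1): internal (-0.878680, 1.292893); octagon support 1.535534 vs apothem 1 → ∉ W

5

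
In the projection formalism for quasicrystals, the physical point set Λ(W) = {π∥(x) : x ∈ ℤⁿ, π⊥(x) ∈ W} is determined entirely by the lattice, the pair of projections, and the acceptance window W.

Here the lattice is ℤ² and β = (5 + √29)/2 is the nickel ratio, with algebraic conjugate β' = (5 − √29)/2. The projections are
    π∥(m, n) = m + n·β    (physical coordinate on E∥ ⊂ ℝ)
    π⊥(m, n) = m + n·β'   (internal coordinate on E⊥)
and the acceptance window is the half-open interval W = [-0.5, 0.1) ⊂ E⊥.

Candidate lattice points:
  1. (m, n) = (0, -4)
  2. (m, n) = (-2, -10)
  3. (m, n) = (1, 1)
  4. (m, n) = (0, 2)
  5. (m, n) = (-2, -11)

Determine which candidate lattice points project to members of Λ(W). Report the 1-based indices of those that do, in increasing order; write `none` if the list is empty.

β' = (5−√29)/2 ≈ -0.19258.
candidate 1: (m,n)=(0,-4) → π∥ = 0-4·β ≈ -20.77033, π⊥ = 0-4·β' ≈ 0.77033 ∉ [-0.5, 0.1) ⇒ out
candidate 2: (m,n)=(-2,-10) → π∥ = -2-10·β ≈ -53.92582, π⊥ = -2-10·β' ≈ -0.07418 ∈ [-0.5, 0.1) ⇒ IN Λ
candidate 3: (m,n)=(1,1) → π∥ = 1+1·β ≈ 6.19258, π⊥ = 1+1·β' ≈ 0.80742 ∉ [-0.5, 0.1) ⇒ out
candidate 4: (m,n)=(0,2) → π∥ = 0+2·β ≈ 10.38516, π⊥ = 0+2·β' ≈ -0.38516 ∈ [-0.5, 0.1) ⇒ IN Λ
candidate 5: (m,n)=(-2,-11) → π∥ = -2-11·β ≈ -59.11841, π⊥ = -2-11·β' ≈ 0.11841 ∉ [-0.5, 0.1) ⇒ out

2, 4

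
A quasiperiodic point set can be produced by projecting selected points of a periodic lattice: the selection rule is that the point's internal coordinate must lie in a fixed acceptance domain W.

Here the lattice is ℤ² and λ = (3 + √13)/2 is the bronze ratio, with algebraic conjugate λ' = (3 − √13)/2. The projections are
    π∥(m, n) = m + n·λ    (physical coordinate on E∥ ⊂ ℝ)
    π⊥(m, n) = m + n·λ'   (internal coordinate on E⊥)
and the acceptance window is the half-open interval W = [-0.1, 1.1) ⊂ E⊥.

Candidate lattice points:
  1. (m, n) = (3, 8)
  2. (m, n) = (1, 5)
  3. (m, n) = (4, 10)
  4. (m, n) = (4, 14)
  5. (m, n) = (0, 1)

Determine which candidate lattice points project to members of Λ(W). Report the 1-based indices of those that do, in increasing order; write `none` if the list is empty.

1, 3

λ' = (3−√13)/2 ≈ -0.3028.
[1] lift (3,8): star map gives 0.5778; window check -0.1 ≤ 0.5778 < 1.1 is true → IN Λ
[2] lift (1,5): star map gives -0.5139; window check -0.1 ≤ -0.5139 < 1.1 is false → out
[3] lift (4,10): star map gives 0.9722; window check -0.1 ≤ 0.9722 < 1.1 is true → IN Λ
[4] lift (4,14): star map gives -0.2389; window check -0.1 ≤ -0.2389 < 1.1 is false → out
[5] lift (0,1): star map gives -0.3028; window check -0.1 ≤ -0.3028 < 1.1 is false → out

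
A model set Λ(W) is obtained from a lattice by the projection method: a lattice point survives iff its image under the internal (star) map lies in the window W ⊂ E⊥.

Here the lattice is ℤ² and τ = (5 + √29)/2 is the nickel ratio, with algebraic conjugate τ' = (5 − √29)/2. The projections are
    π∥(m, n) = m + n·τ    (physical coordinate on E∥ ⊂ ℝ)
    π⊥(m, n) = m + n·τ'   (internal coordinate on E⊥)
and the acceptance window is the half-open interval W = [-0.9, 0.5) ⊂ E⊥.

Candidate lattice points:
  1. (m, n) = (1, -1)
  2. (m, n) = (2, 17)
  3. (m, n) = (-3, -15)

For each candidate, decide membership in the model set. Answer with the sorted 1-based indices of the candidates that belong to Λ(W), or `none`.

3

Compute τ' = (5−√29)/2 = -0.192582, so π⊥(m,n) = m -0.192582·n.
#1 (1,-1): internal coord 1 + (-1)·τ' = +1.192582; +1.192582 ∉ [-0.9, 0.5) → out
#2 (2,17): internal coord 2 + (17)·τ' = -1.273901; -1.273901 ∉ [-0.9, 0.5) → out
#3 (-3,-15): internal coord -3 + (-15)·τ' = -0.111264; -0.111264 ∈ [-0.9, 0.5) → IN Λ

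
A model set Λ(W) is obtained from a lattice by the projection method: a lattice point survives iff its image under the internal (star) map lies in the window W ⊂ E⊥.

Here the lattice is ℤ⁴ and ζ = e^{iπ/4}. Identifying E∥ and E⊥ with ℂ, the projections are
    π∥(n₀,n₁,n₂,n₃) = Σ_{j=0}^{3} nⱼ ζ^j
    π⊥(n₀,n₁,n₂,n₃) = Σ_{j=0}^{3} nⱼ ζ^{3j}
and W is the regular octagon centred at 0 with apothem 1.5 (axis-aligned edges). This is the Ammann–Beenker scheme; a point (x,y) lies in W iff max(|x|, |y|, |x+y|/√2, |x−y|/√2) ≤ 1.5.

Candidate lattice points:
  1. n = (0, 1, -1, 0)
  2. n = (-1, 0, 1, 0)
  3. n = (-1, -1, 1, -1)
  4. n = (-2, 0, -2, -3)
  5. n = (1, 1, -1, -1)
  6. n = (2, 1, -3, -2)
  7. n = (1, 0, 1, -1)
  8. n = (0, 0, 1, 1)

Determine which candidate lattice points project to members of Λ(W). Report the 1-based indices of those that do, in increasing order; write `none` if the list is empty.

With ζ = e^{iπ/4} the internal vectors are ζ^0,ζ^3,ζ^6,ζ^9.
#1 (0, 1, -1, 0): internal (-0.707107, 1.707107); octagon support 1.707107 vs apothem 1.5 → ∉ W
#2 (-1, 0, 1, 0): internal (-1.000000, -1.000000); octagon support 1.414214 vs apothem 1.5 → ∈ W
#3 (-1, -1, 1, -1): internal (-1.000000, -2.414214); octagon support 2.414214 vs apothem 1.5 → ∉ W
#4 (-2, 0, -2, -3): internal (-4.121320, -0.121320); octagon support 4.121320 vs apothem 1.5 → ∉ W
#5 (1, 1, -1, -1): internal (-0.414214, 1.000000); octagon support 1.000000 vs apothem 1.5 → ∈ W
#6 (2, 1, -3, -2): internal (-0.121320, 2.292893); octagon support 2.292893 vs apothem 1.5 → ∉ W
#7 (1, 0, 1, -1): internal (0.292893, -1.707107); octagon support 1.707107 vs apothem 1.5 → ∉ W
#8 (0, 0, 1, 1): internal (0.707107, -0.292893); octagon support 0.707107 vs apothem 1.5 → ∈ W

2, 5, 8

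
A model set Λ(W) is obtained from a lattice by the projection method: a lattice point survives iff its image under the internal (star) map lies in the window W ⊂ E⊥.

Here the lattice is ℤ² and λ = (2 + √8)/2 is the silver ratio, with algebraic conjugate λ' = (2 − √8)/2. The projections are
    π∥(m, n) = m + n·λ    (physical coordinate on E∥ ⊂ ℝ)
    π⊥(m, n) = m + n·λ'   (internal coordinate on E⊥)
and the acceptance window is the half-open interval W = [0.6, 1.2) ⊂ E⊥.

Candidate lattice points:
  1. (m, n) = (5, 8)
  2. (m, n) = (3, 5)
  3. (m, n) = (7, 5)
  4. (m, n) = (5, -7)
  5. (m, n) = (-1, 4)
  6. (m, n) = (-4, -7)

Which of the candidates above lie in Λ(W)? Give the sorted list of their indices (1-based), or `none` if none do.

2

λ' = (2−√8)/2 ≈ -0.4142.
[1] lift (5,8): star map gives 1.6863; window check 0.6 ≤ 1.6863 < 1.2 is false → out
[2] lift (3,5): star map gives 0.9289; window check 0.6 ≤ 0.9289 < 1.2 is true → IN Λ
[3] lift (7,5): star map gives 4.9289; window check 0.6 ≤ 4.9289 < 1.2 is false → out
[4] lift (5,-7): star map gives 7.8995; window check 0.6 ≤ 7.8995 < 1.2 is false → out
[5] lift (-1,4): star map gives -2.6569; window check 0.6 ≤ -2.6569 < 1.2 is false → out
[6] lift (-4,-7): star map gives -1.1005; window check 0.6 ≤ -1.1005 < 1.2 is false → out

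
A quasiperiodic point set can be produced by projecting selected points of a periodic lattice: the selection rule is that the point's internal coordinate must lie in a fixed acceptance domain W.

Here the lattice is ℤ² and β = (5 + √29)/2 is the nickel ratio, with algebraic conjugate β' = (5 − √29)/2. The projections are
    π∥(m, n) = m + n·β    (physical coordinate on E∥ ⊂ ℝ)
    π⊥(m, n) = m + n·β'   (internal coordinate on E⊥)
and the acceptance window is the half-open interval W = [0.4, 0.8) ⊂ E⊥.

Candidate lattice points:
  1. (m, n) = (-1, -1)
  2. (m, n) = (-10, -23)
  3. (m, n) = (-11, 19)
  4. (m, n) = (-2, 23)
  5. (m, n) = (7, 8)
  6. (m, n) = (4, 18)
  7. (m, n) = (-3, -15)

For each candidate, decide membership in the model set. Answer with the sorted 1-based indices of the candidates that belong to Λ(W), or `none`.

6

β' = (5−√29)/2 ≈ -0.1926.
#1 (-1,-1): internal coord -1 + (-1)·β' = -0.8074; -0.8074 ∉ [0.4, 0.8) → out
#2 (-10,-23): internal coord -10 + (-23)·β' = -5.5706; -5.5706 ∉ [0.4, 0.8) → out
#3 (-11,19): internal coord -11 + (19)·β' = -14.6591; -14.6591 ∉ [0.4, 0.8) → out
#4 (-2,23): internal coord -2 + (23)·β' = -6.4294; -6.4294 ∉ [0.4, 0.8) → out
#5 (7,8): internal coord 7 + (8)·β' = +5.4593; +5.4593 ∉ [0.4, 0.8) → out
#6 (4,18): internal coord 4 + (18)·β' = +0.5335; +0.5335 ∈ [0.4, 0.8) → IN Λ
#7 (-3,-15): internal coord -3 + (-15)·β' = -0.1113; -0.1113 ∉ [0.4, 0.8) → out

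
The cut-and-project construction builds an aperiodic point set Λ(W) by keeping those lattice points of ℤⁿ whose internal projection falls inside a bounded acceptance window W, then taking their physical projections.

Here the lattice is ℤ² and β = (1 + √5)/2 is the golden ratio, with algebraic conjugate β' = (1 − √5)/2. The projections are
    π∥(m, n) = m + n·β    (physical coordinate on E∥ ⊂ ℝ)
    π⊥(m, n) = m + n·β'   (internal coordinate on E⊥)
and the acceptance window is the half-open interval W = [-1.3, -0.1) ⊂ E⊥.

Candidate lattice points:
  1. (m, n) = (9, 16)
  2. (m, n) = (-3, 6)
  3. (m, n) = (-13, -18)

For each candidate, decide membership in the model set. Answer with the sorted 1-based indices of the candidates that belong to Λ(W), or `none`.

1

Numerically β ≈ 1.618034 and β' = −1/β ≈ -0.618034.
#1 (9,16): internal coord 9 + (16)·β' = -0.888544; -0.888544 ∈ [-1.3, -0.1) → IN Λ
#2 (-3,6): internal coord -3 + (6)·β' = -6.708204; -6.708204 ∉ [-1.3, -0.1) → out
#3 (-13,-18): internal coord -13 + (-18)·β' = -1.875388; -1.875388 ∉ [-1.3, -0.1) → out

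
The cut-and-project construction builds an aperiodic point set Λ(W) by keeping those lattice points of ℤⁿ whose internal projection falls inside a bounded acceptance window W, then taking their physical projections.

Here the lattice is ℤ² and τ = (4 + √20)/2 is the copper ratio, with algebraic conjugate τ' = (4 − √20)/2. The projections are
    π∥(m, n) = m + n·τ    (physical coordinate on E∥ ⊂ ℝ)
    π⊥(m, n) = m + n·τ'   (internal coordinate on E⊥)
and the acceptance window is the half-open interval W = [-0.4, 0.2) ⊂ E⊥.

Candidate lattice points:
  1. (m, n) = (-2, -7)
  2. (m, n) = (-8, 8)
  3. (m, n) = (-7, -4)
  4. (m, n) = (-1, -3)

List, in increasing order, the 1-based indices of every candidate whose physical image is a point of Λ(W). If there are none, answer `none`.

1, 4

τ' = (4−√20)/2 ≈ -0.2361.
candidate 1: (m,n)=(-2,-7) → π∥ = -2-7·τ ≈ -31.6525, π⊥ = -2-7·τ' ≈ -0.3475 ∈ [-0.4, 0.2) ⇒ IN Λ
candidate 2: (m,n)=(-8,8) → π∥ = -8+8·τ ≈ 25.8885, π⊥ = -8+8·τ' ≈ -9.8885 ∉ [-0.4, 0.2) ⇒ out
candidate 3: (m,n)=(-7,-4) → π∥ = -7-4·τ ≈ -23.9443, π⊥ = -7-4·τ' ≈ -6.0557 ∉ [-0.4, 0.2) ⇒ out
candidate 4: (m,n)=(-1,-3) → π∥ = -1-3·τ ≈ -13.7082, π⊥ = -1-3·τ' ≈ -0.2918 ∈ [-0.4, 0.2) ⇒ IN Λ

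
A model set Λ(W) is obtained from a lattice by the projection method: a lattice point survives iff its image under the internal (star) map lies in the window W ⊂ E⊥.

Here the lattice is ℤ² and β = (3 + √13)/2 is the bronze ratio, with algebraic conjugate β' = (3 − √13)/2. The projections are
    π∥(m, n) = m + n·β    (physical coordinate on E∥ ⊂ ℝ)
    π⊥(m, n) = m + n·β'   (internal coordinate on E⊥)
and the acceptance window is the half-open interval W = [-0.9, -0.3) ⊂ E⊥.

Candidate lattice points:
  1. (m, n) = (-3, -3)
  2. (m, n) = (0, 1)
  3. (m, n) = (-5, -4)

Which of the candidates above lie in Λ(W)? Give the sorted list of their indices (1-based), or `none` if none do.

Numerically β ≈ 3.30278 and β' = −1/β ≈ -0.30278.
candidate 1: (m,n)=(-3,-3) → π∥ = -3-3·β ≈ -12.90833, π⊥ = -3-3·β' ≈ -2.09167 ∉ [-0.9, -0.3) ⇒ out
candidate 2: (m,n)=(0,1) → π∥ = 0+1·β ≈ 3.30278, π⊥ = 0+1·β' ≈ -0.30278 ∈ [-0.9, -0.3) ⇒ IN Λ
candidate 3: (m,n)=(-5,-4) → π∥ = -5-4·β ≈ -18.21110, π⊥ = -5-4·β' ≈ -3.78890 ∉ [-0.9, -0.3) ⇒ out

2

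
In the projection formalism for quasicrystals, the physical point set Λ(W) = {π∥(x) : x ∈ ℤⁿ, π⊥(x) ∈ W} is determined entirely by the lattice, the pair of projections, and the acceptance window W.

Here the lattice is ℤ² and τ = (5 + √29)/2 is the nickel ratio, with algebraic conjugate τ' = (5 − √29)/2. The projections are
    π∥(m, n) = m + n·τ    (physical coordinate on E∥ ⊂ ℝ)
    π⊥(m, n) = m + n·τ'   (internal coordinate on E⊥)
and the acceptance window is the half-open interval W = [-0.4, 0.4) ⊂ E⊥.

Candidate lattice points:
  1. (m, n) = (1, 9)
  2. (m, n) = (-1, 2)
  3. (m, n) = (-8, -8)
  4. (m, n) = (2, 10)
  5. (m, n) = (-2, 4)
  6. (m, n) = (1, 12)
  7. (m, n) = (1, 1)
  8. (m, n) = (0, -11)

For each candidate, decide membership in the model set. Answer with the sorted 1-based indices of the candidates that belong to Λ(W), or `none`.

4

Numerically τ ≈ 5.19258 and τ' = −1/τ ≈ -0.19258.
[1] lift (1,9): star map gives -0.73324; window check -0.4 ≤ -0.73324 < 0.4 is false → out
[2] lift (-1,2): star map gives -1.38516; window check -0.4 ≤ -1.38516 < 0.4 is false → out
[3] lift (-8,-8): star map gives -6.45934; window check -0.4 ≤ -6.45934 < 0.4 is false → out
[4] lift (2,10): star map gives 0.07418; window check -0.4 ≤ 0.07418 < 0.4 is true → IN Λ
[5] lift (-2,4): star map gives -2.77033; window check -0.4 ≤ -2.77033 < 0.4 is false → out
[6] lift (1,12): star map gives -1.31099; window check -0.4 ≤ -1.31099 < 0.4 is false → out
[7] lift (1,1): star map gives 0.80742; window check -0.4 ≤ 0.80742 < 0.4 is false → out
[8] lift (0,-11): star map gives 2.11841; window check -0.4 ≤ 2.11841 < 0.4 is false → out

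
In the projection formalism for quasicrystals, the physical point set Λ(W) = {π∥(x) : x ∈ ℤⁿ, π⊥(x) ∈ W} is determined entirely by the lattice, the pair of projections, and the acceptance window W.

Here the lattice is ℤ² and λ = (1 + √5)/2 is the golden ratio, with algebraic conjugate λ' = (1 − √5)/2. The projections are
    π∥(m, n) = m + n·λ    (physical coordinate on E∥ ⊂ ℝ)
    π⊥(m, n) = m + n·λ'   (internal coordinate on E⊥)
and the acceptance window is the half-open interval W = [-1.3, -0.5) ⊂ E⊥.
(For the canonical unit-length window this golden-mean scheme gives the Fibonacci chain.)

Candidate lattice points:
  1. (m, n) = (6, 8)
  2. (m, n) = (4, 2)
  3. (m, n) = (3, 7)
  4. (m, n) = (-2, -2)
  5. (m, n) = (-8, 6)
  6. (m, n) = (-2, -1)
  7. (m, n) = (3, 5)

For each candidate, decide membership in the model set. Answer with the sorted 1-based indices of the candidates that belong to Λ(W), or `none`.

4

λ' = (1−√5)/2 ≈ -0.618034.
candidate 1: (m,n)=(6,8) → π∥ = 6+8·λ ≈ 18.944272, π⊥ = 6+8·λ' ≈ 1.055728 ∉ [-1.3, -0.5) ⇒ out
candidate 2: (m,n)=(4,2) → π∥ = 4+2·λ ≈ 7.236068, π⊥ = 4+2·λ' ≈ 2.763932 ∉ [-1.3, -0.5) ⇒ out
candidate 3: (m,n)=(3,7) → π∥ = 3+7·λ ≈ 14.326238, π⊥ = 3+7·λ' ≈ -1.326238 ∉ [-1.3, -0.5) ⇒ out
candidate 4: (m,n)=(-2,-2) → π∥ = -2-2·λ ≈ -5.236068, π⊥ = -2-2·λ' ≈ -0.763932 ∈ [-1.3, -0.5) ⇒ IN Λ
candidate 5: (m,n)=(-8,6) → π∥ = -8+6·λ ≈ 1.708204, π⊥ = -8+6·λ' ≈ -11.708204 ∉ [-1.3, -0.5) ⇒ out
candidate 6: (m,n)=(-2,-1) → π∥ = -2-1·λ ≈ -3.618034, π⊥ = -2-1·λ' ≈ -1.381966 ∉ [-1.3, -0.5) ⇒ out
candidate 7: (m,n)=(3,5) → π∥ = 3+5·λ ≈ 11.090170, π⊥ = 3+5·λ' ≈ -0.090170 ∉ [-1.3, -0.5) ⇒ out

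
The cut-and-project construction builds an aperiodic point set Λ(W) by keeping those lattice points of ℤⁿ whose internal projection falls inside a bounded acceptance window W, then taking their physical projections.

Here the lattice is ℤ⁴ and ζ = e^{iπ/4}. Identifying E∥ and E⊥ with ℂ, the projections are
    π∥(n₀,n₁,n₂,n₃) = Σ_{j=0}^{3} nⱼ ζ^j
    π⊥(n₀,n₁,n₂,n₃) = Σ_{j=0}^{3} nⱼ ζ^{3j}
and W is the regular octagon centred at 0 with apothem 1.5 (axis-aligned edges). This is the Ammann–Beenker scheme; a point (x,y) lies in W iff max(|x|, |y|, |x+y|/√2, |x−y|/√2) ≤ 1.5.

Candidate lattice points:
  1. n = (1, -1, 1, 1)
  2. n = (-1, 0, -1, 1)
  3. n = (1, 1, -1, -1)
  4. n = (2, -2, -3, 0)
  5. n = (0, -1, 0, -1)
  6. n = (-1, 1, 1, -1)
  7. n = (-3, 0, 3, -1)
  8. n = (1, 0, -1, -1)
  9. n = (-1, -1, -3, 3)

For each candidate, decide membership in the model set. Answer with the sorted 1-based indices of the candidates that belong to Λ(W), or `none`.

3, 5, 8

π⊥(n) = n₀ + n₁ζ³ + n₂ζ⁶ + n₃ζ⁹ where ζ = e^{iπ/4}.
#1 (1, -1, 1, 1): internal (2.4142, -1.0000); octagon support 2.4142 vs apothem 1.5 → ∉ W
#2 (-1, 0, -1, 1): internal (-0.2929, 1.7071); octagon support 1.7071 vs apothem 1.5 → ∉ W
#3 (1, 1, -1, -1): internal (-0.4142, 1.0000); octagon support 1.0000 vs apothem 1.5 → ∈ W
#4 (2, -2, -3, 0): internal (3.4142, 1.5858); octagon support 3.5355 vs apothem 1.5 → ∉ W
#5 (0, -1, 0, -1): internal (0.0000, -1.4142); octagon support 1.4142 vs apothem 1.5 → ∈ W
#6 (-1, 1, 1, -1): internal (-2.4142, -1.0000); octagon support 2.4142 vs apothem 1.5 → ∉ W
#7 (-3, 0, 3, -1): internal (-3.7071, -3.7071); octagon support 5.2426 vs apothem 1.5 → ∉ W
#8 (1, 0, -1, -1): internal (0.2929, 0.2929); octagon support 0.4142 vs apothem 1.5 → ∈ W
#9 (-1, -1, -3, 3): internal (1.8284, 4.4142); octagon support 4.4142 vs apothem 1.5 → ∉ W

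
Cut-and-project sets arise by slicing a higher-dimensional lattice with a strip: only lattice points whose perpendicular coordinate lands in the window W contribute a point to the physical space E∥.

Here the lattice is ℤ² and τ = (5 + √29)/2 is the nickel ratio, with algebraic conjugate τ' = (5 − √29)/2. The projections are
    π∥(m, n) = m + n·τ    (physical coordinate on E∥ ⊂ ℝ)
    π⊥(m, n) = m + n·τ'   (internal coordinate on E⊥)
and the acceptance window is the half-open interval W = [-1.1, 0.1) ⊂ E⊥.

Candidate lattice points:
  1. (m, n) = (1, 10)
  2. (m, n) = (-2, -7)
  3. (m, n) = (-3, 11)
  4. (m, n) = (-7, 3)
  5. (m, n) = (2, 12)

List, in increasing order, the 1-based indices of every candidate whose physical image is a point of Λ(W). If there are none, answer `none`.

1, 2, 5

Numerically τ ≈ 5.19258 and τ' = −1/τ ≈ -0.19258.
[1] lift (1,10): star map gives -0.92582; window check -1.1 ≤ -0.92582 < 0.1 is true → IN Λ
[2] lift (-2,-7): star map gives -0.65192; window check -1.1 ≤ -0.65192 < 0.1 is true → IN Λ
[3] lift (-3,11): star map gives -5.11841; window check -1.1 ≤ -5.11841 < 0.1 is false → out
[4] lift (-7,3): star map gives -7.57775; window check -1.1 ≤ -7.57775 < 0.1 is false → out
[5] lift (2,12): star map gives -0.31099; window check -1.1 ≤ -0.31099 < 0.1 is true → IN Λ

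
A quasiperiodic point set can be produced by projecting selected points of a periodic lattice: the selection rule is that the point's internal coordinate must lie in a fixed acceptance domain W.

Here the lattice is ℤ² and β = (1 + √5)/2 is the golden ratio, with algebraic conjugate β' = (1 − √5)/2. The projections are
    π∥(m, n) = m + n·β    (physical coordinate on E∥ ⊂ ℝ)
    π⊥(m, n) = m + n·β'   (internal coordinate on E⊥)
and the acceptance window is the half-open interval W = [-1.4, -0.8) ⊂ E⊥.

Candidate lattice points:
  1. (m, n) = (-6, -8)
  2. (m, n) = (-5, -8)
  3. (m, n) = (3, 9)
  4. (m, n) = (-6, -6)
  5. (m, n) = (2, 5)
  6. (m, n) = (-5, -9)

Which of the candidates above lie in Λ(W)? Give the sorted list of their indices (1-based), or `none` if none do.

1, 5

Compute β' = (1−√5)/2 = -0.61803, so π⊥(m,n) = m -0.61803·n.
#1 (-6,-8): internal coord -6 + (-8)·β' = -1.05573; -1.05573 ∈ [-1.4, -0.8) → IN Λ
#2 (-5,-8): internal coord -5 + (-8)·β' = -0.05573; -0.05573 ∉ [-1.4, -0.8) → out
#3 (3,9): internal coord 3 + (9)·β' = -2.56231; -2.56231 ∉ [-1.4, -0.8) → out
#4 (-6,-6): internal coord -6 + (-6)·β' = -2.29180; -2.29180 ∉ [-1.4, -0.8) → out
#5 (2,5): internal coord 2 + (5)·β' = -1.09017; -1.09017 ∈ [-1.4, -0.8) → IN Λ
#6 (-5,-9): internal coord -5 + (-9)·β' = +0.56231; +0.56231 ∉ [-1.4, -0.8) → out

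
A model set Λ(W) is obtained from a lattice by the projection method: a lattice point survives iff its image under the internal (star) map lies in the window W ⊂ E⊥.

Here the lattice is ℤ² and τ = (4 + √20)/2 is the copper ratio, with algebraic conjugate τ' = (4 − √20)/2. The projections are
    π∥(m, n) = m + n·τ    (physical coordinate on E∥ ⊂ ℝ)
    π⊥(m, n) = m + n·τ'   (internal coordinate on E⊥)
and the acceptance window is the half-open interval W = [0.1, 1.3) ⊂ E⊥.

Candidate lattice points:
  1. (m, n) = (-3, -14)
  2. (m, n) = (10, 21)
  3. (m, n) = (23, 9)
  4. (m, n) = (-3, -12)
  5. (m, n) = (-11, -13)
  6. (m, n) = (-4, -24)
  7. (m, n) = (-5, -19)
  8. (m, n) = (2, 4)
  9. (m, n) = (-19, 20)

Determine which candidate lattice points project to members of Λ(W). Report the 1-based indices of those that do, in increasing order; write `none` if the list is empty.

1, 8

Numerically τ ≈ 4.2361 and τ' = −1/τ ≈ -0.2361.
candidate 1: (m,n)=(-3,-14) → π∥ = -3-14·τ ≈ -62.3050, π⊥ = -3-14·τ' ≈ 0.3050 ∈ [0.1, 1.3) ⇒ IN Λ
candidate 2: (m,n)=(10,21) → π∥ = 10+21·τ ≈ 98.9574, π⊥ = 10+21·τ' ≈ 5.0426 ∉ [0.1, 1.3) ⇒ out
candidate 3: (m,n)=(23,9) → π∥ = 23+9·τ ≈ 61.1246, π⊥ = 23+9·τ' ≈ 20.8754 ∉ [0.1, 1.3) ⇒ out
candidate 4: (m,n)=(-3,-12) → π∥ = -3-12·τ ≈ -53.8328, π⊥ = -3-12·τ' ≈ -0.1672 ∉ [0.1, 1.3) ⇒ out
candidate 5: (m,n)=(-11,-13) → π∥ = -11-13·τ ≈ -66.0689, π⊥ = -11-13·τ' ≈ -7.9311 ∉ [0.1, 1.3) ⇒ out
candidate 6: (m,n)=(-4,-24) → π∥ = -4-24·τ ≈ -105.6656, π⊥ = -4-24·τ' ≈ 1.6656 ∉ [0.1, 1.3) ⇒ out
candidate 7: (m,n)=(-5,-19) → π∥ = -5-19·τ ≈ -85.4853, π⊥ = -5-19·τ' ≈ -0.5147 ∉ [0.1, 1.3) ⇒ out
candidate 8: (m,n)=(2,4) → π∥ = 2+4·τ ≈ 18.9443, π⊥ = 2+4·τ' ≈ 1.0557 ∈ [0.1, 1.3) ⇒ IN Λ
candidate 9: (m,n)=(-19,20) → π∥ = -19+20·τ ≈ 65.7214, π⊥ = -19+20·τ' ≈ -23.7214 ∉ [0.1, 1.3) ⇒ out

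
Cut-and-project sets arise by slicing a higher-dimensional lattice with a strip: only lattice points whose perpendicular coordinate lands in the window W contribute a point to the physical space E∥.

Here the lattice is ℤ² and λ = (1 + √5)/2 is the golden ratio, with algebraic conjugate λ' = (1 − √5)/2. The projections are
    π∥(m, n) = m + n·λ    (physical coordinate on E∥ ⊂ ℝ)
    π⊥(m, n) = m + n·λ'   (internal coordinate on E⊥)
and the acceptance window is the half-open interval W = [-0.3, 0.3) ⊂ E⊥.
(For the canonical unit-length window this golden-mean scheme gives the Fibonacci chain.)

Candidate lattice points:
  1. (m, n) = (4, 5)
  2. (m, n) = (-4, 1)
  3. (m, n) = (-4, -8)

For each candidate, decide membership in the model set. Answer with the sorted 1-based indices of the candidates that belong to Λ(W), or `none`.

Numerically λ ≈ 1.61803 and λ' = −1/λ ≈ -0.61803.
#1 (4,5): internal coord 4 + (5)·λ' = +0.90983; +0.90983 ∉ [-0.3, 0.3) → out
#2 (-4,1): internal coord -4 + (1)·λ' = -4.61803; -4.61803 ∉ [-0.3, 0.3) → out
#3 (-4,-8): internal coord -4 + (-8)·λ' = +0.94427; +0.94427 ∉ [-0.3, 0.3) → out

none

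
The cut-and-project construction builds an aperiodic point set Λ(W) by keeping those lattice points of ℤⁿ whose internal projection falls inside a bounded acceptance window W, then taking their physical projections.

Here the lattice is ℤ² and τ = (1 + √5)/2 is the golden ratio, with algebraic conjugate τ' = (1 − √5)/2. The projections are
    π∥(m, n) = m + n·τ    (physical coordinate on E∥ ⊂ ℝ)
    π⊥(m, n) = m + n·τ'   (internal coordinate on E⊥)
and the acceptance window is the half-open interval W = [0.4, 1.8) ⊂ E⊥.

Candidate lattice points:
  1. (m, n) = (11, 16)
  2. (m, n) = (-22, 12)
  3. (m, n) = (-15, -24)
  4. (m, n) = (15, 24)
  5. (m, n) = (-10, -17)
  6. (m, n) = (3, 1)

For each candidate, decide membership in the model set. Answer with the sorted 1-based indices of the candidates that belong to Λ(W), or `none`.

1, 5

Numerically τ ≈ 1.6180 and τ' = −1/τ ≈ -0.6180.
[1] lift (11,16): star map gives 1.1115; window check 0.4 ≤ 1.1115 < 1.8 is true → IN Λ
[2] lift (-22,12): star map gives -29.4164; window check 0.4 ≤ -29.4164 < 1.8 is false → out
[3] lift (-15,-24): star map gives -0.1672; window check 0.4 ≤ -0.1672 < 1.8 is false → out
[4] lift (15,24): star map gives 0.1672; window check 0.4 ≤ 0.1672 < 1.8 is false → out
[5] lift (-10,-17): star map gives 0.5066; window check 0.4 ≤ 0.5066 < 1.8 is true → IN Λ
[6] lift (3,1): star map gives 2.3820; window check 0.4 ≤ 2.3820 < 1.8 is false → out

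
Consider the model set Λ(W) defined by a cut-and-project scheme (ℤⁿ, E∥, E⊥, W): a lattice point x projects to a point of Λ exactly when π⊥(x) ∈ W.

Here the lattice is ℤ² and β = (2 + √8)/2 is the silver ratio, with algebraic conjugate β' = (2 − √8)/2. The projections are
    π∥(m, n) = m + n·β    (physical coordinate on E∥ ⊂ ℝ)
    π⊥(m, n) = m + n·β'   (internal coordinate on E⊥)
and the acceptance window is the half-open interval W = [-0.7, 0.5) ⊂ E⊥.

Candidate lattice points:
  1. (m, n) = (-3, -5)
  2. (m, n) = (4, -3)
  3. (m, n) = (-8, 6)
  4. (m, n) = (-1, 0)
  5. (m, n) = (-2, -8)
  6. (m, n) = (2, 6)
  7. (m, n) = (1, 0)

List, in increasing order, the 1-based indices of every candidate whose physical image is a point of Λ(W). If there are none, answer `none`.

6

Compute β' = (2−√8)/2 = -0.414214, so π⊥(m,n) = m -0.414214·n.
#1 (-3,-5): internal coord -3 + (-5)·β' = -0.928932; -0.928932 ∉ [-0.7, 0.5) → out
#2 (4,-3): internal coord 4 + (-3)·β' = +5.242641; +5.242641 ∉ [-0.7, 0.5) → out
#3 (-8,6): internal coord -8 + (6)·β' = -10.485281; -10.485281 ∉ [-0.7, 0.5) → out
#4 (-1,0): internal coord -1 + (0)·β' = -1.000000; -1.000000 ∉ [-0.7, 0.5) → out
#5 (-2,-8): internal coord -2 + (-8)·β' = +1.313708; +1.313708 ∉ [-0.7, 0.5) → out
#6 (2,6): internal coord 2 + (6)·β' = -0.485281; -0.485281 ∈ [-0.7, 0.5) → IN Λ
#7 (1,0): internal coord 1 + (0)·β' = +1.000000; +1.000000 ∉ [-0.7, 0.5) → out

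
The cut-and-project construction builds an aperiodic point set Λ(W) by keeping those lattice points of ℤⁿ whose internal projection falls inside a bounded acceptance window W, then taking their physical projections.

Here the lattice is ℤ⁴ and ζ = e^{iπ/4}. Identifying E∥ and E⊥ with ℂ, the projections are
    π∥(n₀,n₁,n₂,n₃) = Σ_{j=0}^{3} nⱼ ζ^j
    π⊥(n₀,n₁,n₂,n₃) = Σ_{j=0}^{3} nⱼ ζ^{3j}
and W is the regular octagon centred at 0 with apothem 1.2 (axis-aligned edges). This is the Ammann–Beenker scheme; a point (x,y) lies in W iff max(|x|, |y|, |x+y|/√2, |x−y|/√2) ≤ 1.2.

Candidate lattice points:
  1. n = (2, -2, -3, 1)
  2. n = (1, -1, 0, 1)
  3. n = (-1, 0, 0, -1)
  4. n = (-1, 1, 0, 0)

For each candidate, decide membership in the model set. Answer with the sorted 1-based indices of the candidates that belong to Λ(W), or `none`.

none

Internal map: ζ^{3j} for j=0..3 gives (1,0), (−√2/2,√2/2), (0,−1), (√2/2,√2/2).
#1 (2, -2, -3, 1): internal (4.1213, 2.2929); octagon support 4.5355 vs apothem 1.2 → ∉ W
#2 (1, -1, 0, 1): internal (2.4142, 0.0000); octagon support 2.4142 vs apothem 1.2 → ∉ W
#3 (-1, 0, 0, -1): internal (-1.7071, -0.7071); octagon support 1.7071 vs apothem 1.2 → ∉ W
#4 (-1, 1, 0, 0): internal (-1.7071, 0.7071); octagon support 1.7071 vs apothem 1.2 → ∉ W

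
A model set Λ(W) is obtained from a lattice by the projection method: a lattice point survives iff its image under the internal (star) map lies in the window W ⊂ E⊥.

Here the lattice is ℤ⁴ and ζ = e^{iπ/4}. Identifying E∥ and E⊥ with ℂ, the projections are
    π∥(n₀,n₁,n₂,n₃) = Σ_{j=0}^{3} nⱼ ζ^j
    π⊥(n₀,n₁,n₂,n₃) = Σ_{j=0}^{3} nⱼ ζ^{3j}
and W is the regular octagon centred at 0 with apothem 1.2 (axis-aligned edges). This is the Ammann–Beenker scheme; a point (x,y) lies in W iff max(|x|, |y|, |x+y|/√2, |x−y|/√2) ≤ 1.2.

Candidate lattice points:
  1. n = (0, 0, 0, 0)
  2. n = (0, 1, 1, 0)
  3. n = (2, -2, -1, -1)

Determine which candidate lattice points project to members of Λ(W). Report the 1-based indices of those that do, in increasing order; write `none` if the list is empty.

π⊥(n) = n₀ + n₁ζ³ + n₂ζ⁶ + n₃ζ⁹ where ζ = e^{iπ/4}.
#1 (0, 0, 0, 0): internal (0.0000, 0.0000); octagon support 0.0000 vs apothem 1.2 → ∈ W
#2 (0, 1, 1, 0): internal (-0.7071, -0.2929); octagon support 0.7071 vs apothem 1.2 → ∈ W
#3 (2, -2, -1, -1): internal (2.7071, -1.1213); octagon support 2.7071 vs apothem 1.2 → ∉ W

1, 2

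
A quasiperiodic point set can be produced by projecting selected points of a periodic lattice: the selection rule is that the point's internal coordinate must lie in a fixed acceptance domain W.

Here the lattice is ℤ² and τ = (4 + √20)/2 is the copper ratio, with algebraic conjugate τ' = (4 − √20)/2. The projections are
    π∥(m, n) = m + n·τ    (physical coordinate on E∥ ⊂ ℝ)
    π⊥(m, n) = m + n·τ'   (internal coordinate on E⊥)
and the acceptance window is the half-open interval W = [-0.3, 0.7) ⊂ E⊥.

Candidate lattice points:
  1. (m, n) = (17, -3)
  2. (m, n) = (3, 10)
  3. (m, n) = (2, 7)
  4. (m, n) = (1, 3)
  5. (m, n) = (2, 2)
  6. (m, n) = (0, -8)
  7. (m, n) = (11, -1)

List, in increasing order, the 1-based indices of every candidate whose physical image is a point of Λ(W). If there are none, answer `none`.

2, 3, 4

τ' = (4−√20)/2 ≈ -0.236068.
candidate 1: (m,n)=(17,-3) → π∥ = 17-3·τ ≈ 4.291796, π⊥ = 17-3·τ' ≈ 17.708204 ∉ [-0.3, 0.7) ⇒ out
candidate 2: (m,n)=(3,10) → π∥ = 3+10·τ ≈ 45.360680, π⊥ = 3+10·τ' ≈ 0.639320 ∈ [-0.3, 0.7) ⇒ IN Λ
candidate 3: (m,n)=(2,7) → π∥ = 2+7·τ ≈ 31.652476, π⊥ = 2+7·τ' ≈ 0.347524 ∈ [-0.3, 0.7) ⇒ IN Λ
candidate 4: (m,n)=(1,3) → π∥ = 1+3·τ ≈ 13.708204, π⊥ = 1+3·τ' ≈ 0.291796 ∈ [-0.3, 0.7) ⇒ IN Λ
candidate 5: (m,n)=(2,2) → π∥ = 2+2·τ ≈ 10.472136, π⊥ = 2+2·τ' ≈ 1.527864 ∉ [-0.3, 0.7) ⇒ out
candidate 6: (m,n)=(0,-8) → π∥ = 0-8·τ ≈ -33.888544, π⊥ = 0-8·τ' ≈ 1.888544 ∉ [-0.3, 0.7) ⇒ out
candidate 7: (m,n)=(11,-1) → π∥ = 11-1·τ ≈ 6.763932, π⊥ = 11-1·τ' ≈ 11.236068 ∉ [-0.3, 0.7) ⇒ out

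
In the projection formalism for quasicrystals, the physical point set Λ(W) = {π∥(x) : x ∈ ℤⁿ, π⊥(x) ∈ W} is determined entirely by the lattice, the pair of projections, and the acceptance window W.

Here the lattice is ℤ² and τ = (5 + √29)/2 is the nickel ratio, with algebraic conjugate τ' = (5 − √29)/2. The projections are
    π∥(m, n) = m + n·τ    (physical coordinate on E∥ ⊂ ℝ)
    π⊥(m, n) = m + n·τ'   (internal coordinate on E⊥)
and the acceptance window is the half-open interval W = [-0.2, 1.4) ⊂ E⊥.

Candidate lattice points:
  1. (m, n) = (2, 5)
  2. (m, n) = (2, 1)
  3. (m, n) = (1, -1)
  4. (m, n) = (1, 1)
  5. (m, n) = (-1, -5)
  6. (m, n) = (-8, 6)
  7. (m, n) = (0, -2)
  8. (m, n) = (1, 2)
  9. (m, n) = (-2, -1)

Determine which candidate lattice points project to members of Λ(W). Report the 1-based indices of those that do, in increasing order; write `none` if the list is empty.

τ' = (5−√29)/2 ≈ -0.19258.
#1 (2,5): internal coord 2 + (5)·τ' = +1.03709; +1.03709 ∈ [-0.2, 1.4) → IN Λ
#2 (2,1): internal coord 2 + (1)·τ' = +1.80742; +1.80742 ∉ [-0.2, 1.4) → out
#3 (1,-1): internal coord 1 + (-1)·τ' = +1.19258; +1.19258 ∈ [-0.2, 1.4) → IN Λ
#4 (1,1): internal coord 1 + (1)·τ' = +0.80742; +0.80742 ∈ [-0.2, 1.4) → IN Λ
#5 (-1,-5): internal coord -1 + (-5)·τ' = -0.03709; -0.03709 ∈ [-0.2, 1.4) → IN Λ
#6 (-8,6): internal coord -8 + (6)·τ' = -9.15549; -9.15549 ∉ [-0.2, 1.4) → out
#7 (0,-2): internal coord 0 + (-2)·τ' = +0.38516; +0.38516 ∈ [-0.2, 1.4) → IN Λ
#8 (1,2): internal coord 1 + (2)·τ' = +0.61484; +0.61484 ∈ [-0.2, 1.4) → IN Λ
#9 (-2,-1): internal coord -2 + (-1)·τ' = -1.80742; -1.80742 ∉ [-0.2, 1.4) → out

1, 3, 4, 5, 7, 8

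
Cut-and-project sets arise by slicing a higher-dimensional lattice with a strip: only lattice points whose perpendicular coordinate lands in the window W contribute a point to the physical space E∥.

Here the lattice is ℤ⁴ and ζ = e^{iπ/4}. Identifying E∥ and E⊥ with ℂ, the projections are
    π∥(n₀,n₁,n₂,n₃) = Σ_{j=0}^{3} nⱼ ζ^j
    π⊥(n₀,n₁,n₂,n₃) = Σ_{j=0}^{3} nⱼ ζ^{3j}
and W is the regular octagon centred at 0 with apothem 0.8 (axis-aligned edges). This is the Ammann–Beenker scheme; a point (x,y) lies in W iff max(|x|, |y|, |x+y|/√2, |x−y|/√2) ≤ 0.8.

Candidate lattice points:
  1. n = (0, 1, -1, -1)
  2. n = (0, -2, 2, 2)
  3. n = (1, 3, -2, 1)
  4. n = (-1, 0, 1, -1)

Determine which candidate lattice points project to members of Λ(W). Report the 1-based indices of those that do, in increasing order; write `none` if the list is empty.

Internal map: ζ^{3j} for j=0..3 gives (1,0), (−√2/2,√2/2), (0,−1), (√2/2,√2/2).
candidate 1: n = (0, 1, -1, -1) → π⊥ ≈ (-1.414214, +1.000000); max(|x|,|y|,|x±y|/√2) = 1.707107 > 0.8 ⇒ ∉ W
candidate 2: n = (0, -2, 2, 2) → π⊥ ≈ (+2.828427, -2.000000); max(|x|,|y|,|x±y|/√2) = 3.414214 > 0.8 ⇒ ∉ W
candidate 3: n = (1, 3, -2, 1) → π⊥ ≈ (-0.414214, +4.828427); max(|x|,|y|,|x±y|/√2) = 4.828427 > 0.8 ⇒ ∉ W
candidate 4: n = (-1, 0, 1, -1) → π⊥ ≈ (-1.707107, -1.707107); max(|x|,|y|,|x±y|/√2) = 2.414214 > 0.8 ⇒ ∉ W

none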